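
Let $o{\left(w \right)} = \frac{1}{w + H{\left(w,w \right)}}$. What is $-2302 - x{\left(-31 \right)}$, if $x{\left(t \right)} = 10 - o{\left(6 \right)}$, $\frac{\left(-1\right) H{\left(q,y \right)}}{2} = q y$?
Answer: $- \frac{152593}{66} \approx -2312.0$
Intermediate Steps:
$H{\left(q,y \right)} = - 2 q y$
$o{\left(w \right)} = \frac{1}{w - 2 w^{2}}$ ($o{\left(w \right)} = \frac{1}{w - 2 w w} = \frac{1}{w - 2 w^{2}}$)
$x{\left(t \right)} = \frac{661}{66}$ ($x{\left(t \right)} = 10 - \frac{1}{6 \left(1 - 12\right)} = 10 - \frac{1}{6 \left(-11\right)} = 10 - \frac{1}{6} \left(- \frac{1}{11}\right) = 10 - - \frac{1}{66} = 10 + \frac{1}{66} = \frac{661}{66}$)
$-2302 - x{\left(-31 \right)} = -2302 - \frac{661}{66} = - \frac{152593}{66}$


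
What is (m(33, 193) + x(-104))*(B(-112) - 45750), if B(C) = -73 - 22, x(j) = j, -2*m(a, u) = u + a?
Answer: 9948365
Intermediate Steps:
m(a, u) = -a/2 - u/2 (m(a, u) = -(u + a)/2 = -(a + u)/2 = -a/2 - u/2)
B(C) = -95
(m(33, 193) + x(-104))*(B(-112) - 45750) = ((-½*33 - ½*193) - 104)*(-95 - 45750) = ((-33/2 - 193/2) - 104)*(-45845) = (-113 - 104)*(-45845) = -217*(-45845) = 9948365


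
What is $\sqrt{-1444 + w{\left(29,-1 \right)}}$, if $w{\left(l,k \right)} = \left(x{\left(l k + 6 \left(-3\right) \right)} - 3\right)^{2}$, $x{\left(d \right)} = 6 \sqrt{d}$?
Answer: $\sqrt{-3127 - 36 i \sqrt{47}} \approx 2.2051 - 55.963 i$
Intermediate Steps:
$w{\left(l,k \right)} = \left(-3 + 6 \sqrt{-18 + k l}\right)^{2}$ ($w{\left(l,k \right)} = \left(6 \sqrt{l k + 6 \left(-3\right)} - 3\right)^{2} = \left(6 \sqrt{k l - 18} - 3\right)^{2} = \left(6 \sqrt{-18 + k l} - 3\right)^{2} = \left(-3 + 6 \sqrt{-18 + k l}\right)^{2}$)
$\sqrt{-1444 + w{\left(29,-1 \right)}} = \sqrt{-1444 + 9 \left(-1 + 2 \sqrt{-18 - 29}\right)^{2}} = \sqrt{-1444 + 9 \left(-1 + 2 \sqrt{-47}\right)^{2}} = \sqrt{-1444 + 9 \left(-1 + 2 i \sqrt{47}\right)^{2}}$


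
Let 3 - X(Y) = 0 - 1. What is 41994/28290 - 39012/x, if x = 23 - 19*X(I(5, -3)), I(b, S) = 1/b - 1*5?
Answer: 184312527/249895 ≈ 737.56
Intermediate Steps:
I(b, S) = -5 + 1/b (I(b, S) = 1/b - 5 = -5 + 1/b)
X(Y) = 4 (X(Y) = 3 - (0 - 1) = 3 - 1*(-1) = 3 + 1 = 4)
x = -53 (x = 23 - 19*4 = 23 - 76 = -53)
41994/28290 - 39012/x = 41994/28290 - 39012/(-53) = 41994*(1/28290) - 39012*(-1/53) = 6999/4715 + 39012/53 = 184312527/249895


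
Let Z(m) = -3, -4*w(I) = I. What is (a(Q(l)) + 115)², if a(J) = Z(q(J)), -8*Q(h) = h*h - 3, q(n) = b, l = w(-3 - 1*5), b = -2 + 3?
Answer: 12544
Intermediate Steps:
b = 1
w(I) = -I/4
l = 2 (l = -(-3 - 1*5)/4 = -(-3 - 5)/4 = -¼*(-8) = 2)
q(n) = 1
Q(h) = 3/8 - h²/8 (Q(h) = -(h*h - 3)/8 = -(h² - 3)/8 = -(-3 + h²)/8 = 3/8 - h²/8)
a(J) = -3
(a(Q(l)) + 115)² = (-3 + 115)² = 112² = 12544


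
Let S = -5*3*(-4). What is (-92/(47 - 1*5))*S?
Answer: -920/7 ≈ -131.43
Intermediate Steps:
S = 60 (S = -15*(-4) = 60)
(-92/(47 - 1*5))*S = -92/(47 - 1*5)*60 = -92/(47 - 5)*60 = -92/42*60 = -92*1/42*60 = -46/21*60 = -920/7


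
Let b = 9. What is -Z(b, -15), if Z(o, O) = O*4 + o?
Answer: 51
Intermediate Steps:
Z(o, O) = o + 4*O (Z(o, O) = 4*O + o = o + 4*O)
-Z(b, -15) = -(9 + 4*(-15)) = -(9 - 60) = -1*(-51) = 51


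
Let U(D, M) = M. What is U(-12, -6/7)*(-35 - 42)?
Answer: 66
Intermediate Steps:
U(-12, -6/7)*(-35 - 42) = (-6/7)*(-35 - 42) = -6*1/7*(-77) = -6/7*(-77) = 66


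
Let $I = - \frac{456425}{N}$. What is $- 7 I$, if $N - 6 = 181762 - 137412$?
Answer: $\frac{3194975}{44356} \approx 72.03$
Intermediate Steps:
$N = 44356$ ($N = 6 + \left(181762 - 137412\right) = 6 + 44350 = 44356$)
$I = - \frac{456425}{44356} \approx -10.29$
$- 7 I = \left(-7\right) \left(- \frac{456425}{44356}\right) = \frac{3194975}{44356}$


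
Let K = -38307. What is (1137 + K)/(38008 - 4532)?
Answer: -18585/16738 ≈ -1.1103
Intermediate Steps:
(1137 + K)/(38008 - 4532) = (1137 - 38307)/(38008 - 4532) = -37170/33476 = -37170*1/33476 = -18585/16738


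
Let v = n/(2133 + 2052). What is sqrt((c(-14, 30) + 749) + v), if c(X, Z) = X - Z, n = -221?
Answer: 2*sqrt(342961215)/1395 ≈ 26.551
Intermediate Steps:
v = -221/4185 (v = -221/(2133 + 2052) = -221/4185 ≈ -0.052808)
sqrt((c(-14, 30) + 749) + v) = sqrt(((-14 - 1*30) + 749) - 221/4185) = sqrt(((-14 - 30) + 749) - 221/4185) = sqrt((-44 + 749) - 221/4185) = sqrt(705 - 221/4185) = sqrt(2950204/4185) = 2*sqrt(342961215)/1395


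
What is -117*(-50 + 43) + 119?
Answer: 938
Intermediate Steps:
-117*(-50 + 43) + 119 = -117*(-7) + 119 = 819 + 119 = 938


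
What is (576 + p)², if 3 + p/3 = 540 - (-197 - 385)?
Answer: 15468489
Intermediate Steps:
p = 3357 (p = -9 + 3*(540 - (-197 - 385)) = -9 + 3*(540 - 1*(-582)) = -9 + 3*(540 + 582) = -9 + 3*1122 = -9 + 3366 = 3357)
(576 + p)² = (576 + 3357)² = 3933² = 15468489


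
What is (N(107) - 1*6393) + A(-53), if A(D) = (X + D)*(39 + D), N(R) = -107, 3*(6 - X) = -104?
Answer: -18982/3 ≈ -6327.3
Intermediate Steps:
X = 122/3 (X = 6 - ⅓*(-104) = 6 + 104/3 = 122/3 ≈ 40.667)
A(D) = (39 + D)*(122/3 + D) (A(D) = (122/3 + D)*(39 + D) = (39 + D)*(122/3 + D))
(N(107) - 1*6393) + A(-53) = (-107 - 1*6393) + (1586 + (-53)² + (239/3)*(-53)) = (-107 - 6393) + (1586 + 2809 - 12667/3) = -6500 + 518/3 = -18982/3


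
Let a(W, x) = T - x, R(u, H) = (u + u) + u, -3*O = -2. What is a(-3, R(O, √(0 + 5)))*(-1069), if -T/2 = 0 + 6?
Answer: 14966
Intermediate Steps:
O = ⅔ (O = -⅓*(-2) = ⅔ ≈ 0.66667)
R(u, H) = 3*u (R(u, H) = 2*u + u = 3*u)
T = -12 (T = -2*(0 + 6) = -2*6 = -12)
a(W, x) = -12 - x
a(-3, R(O, √(0 + 5)))*(-1069) = (-12 - 3*2/3)*(-1069) = (-12 - 1*2)*(-1069) = (-12 - 2)*(-1069) = -14*(-1069) = 14966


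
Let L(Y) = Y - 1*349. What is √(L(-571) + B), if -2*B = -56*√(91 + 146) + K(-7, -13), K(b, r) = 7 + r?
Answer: √(-917 + 28*√237) ≈ 22.044*I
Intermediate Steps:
L(Y) = -349 + Y (L(Y) = Y - 349 = -349 + Y)
B = 3 + 28*√237 (B = -(-56*√(91 + 146) + (7 - 13))/2 = -(-56*√237 - 6)/2 = -(-6 - 56*√237)/2 = 3 + 28*√237 ≈ 434.05)
√(L(-571) + B) = √((-349 - 571) + (3 + 28*√237)) = √(-920 + (3 + 28*√237)) = √(-917 + 28*√237)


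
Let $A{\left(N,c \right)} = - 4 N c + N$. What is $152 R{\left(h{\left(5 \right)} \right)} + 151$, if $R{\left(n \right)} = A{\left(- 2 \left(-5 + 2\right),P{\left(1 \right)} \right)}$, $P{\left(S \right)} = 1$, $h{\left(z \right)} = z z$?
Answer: $-2585$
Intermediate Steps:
$h{\left(z \right)} = z^{2}$
$A{\left(N,c \right)} = N - 4 N c$ ($A{\left(N,c \right)} = - 4 N c + N = N - 4 N c$)
$R{\left(n \right)} = -18$ ($R{\left(n \right)} = - 2 \left(-5 + 2\right) \left(1 - 4\right) = \left(-2\right) \left(-3\right) \left(1 - 4\right) = 6 \left(-3\right) = -18$)
$152 R{\left(h{\left(5 \right)} \right)} + 151 = 152 \left(-18\right) + 151 = -2736 + 151 = -2585$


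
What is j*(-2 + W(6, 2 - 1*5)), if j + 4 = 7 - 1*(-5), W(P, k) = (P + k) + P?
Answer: 56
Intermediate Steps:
W(P, k) = k + 2*P
j = 8 (j = -4 + (7 - 1*(-5)) = -4 + (7 + 5) = -4 + 12 = 8)
j*(-2 + W(6, 2 - 1*5)) = 8*(-2 + ((2 - 1*5) + 2*6)) = 8*(-2 + ((2 - 5) + 12)) = 8*(-2 + (-3 + 12)) = 8*(-2 + 9) = 8*7 = 56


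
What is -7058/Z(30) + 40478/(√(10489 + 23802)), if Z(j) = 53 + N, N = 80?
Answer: -7058/133 + 40478*√34291/34291 ≈ 165.52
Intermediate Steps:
Z(j) = 133 (Z(j) = 53 + 80 = 133)
-7058/Z(30) + 40478/(√(10489 + 23802)) = -7058/133 + 40478/(√(10489 + 23802)) = -7058*1/133 + 40478/(√34291) = -7058/133 + 40478*(√34291/34291) = -7058/133 + 40478*√34291/34291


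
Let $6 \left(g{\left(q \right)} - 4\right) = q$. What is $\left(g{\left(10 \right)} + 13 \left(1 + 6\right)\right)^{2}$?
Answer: $\frac{84100}{9} \approx 9344.4$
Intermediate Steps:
$g{\left(q \right)} = 4 + \frac{q}{6}$
$\left(g{\left(10 \right)} + 13 \left(1 + 6\right)\right)^{2} = \left(\left(4 + \frac{1}{6} \cdot 10\right) + 13 \left(1 + 6\right)\right)^{2} = \left(\left(4 + \frac{5}{3}\right) + 13 \cdot 7\right)^{2} = \left(\frac{17}{3} + 91\right)^{2} = \left(\frac{290}{3}\right)^{2} = \frac{84100}{9}$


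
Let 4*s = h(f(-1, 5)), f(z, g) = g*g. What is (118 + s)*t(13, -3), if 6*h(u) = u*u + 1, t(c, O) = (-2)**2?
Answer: 1729/3 ≈ 576.33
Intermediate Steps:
f(z, g) = g**2
t(c, O) = 4
h(u) = 1/6 + u**2/6 (h(u) = (u*u + 1)/6 = (u**2 + 1)/6 = (1 + u**2)/6 = 1/6 + u**2/6)
s = 313/12 (s = (1/6 + (5**2)**2/6)/4 = (1/6 + (1/6)*25**2)/4 = (1/6 + (1/6)*625)/4 = (1/6 + 625/6)/4 = (1/4)*(313/3) = 313/12 ≈ 26.083)
(118 + s)*t(13, -3) = (118 + 313/12)*4 = (1729/12)*4 = 1729/3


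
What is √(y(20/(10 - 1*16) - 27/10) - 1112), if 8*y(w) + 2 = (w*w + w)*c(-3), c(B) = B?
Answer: I*√16180386/120 ≈ 33.521*I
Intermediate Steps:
y(w) = -¼ - 3*w/8 - 3*w²/8 (y(w) = -¼ + ((w*w + w)*(-3))/8 = -¼ + ((w² + w)*(-3))/8 = -¼ + ((w + w²)*(-3))/8 = -¼ + (-3*w - 3*w²)/8 = -¼ + (-3*w/8 - 3*w²/8) = -¼ - 3*w/8 - 3*w²/8)
√(y(20/(10 - 1*16) - 27/10) - 1112) = √((-¼ - 3*(20/(10 - 1*16) - 27/10)/8 - 3*(20/(10 - 1*16) - 27/10)²/8) - 1112) = √((-¼ - 3*(20/(10 - 16) - 27*⅒)/8 - 3*(20/(10 - 16) - 27*⅒)²/8) - 1112) = √((-¼ - 3*(20/(-6) - 27/10)/8 - 3*(20/(-6) - 27/10)²/8) - 1112) = √((-¼ - 3*(20*(-⅙) - 27/10)/8 - 3*(20*(-⅙) - 27/10)²/8) - 1112) = √((-¼ - 3*(-10/3 - 27/10)/8 - 3*(-10/3 - 27/10)²/8) - 1112) = √((-¼ - 3/8*(-181/30) - 3*(-181/30)²/8) - 1112) = √((-¼ + 181/80 - 3/8*32761/900) - 1112) = √((-¼ + 181/80 - 32761/2400) - 1112) = √(-27931/2400 - 1112) = √(-2696731/2400) = I*√16180386/120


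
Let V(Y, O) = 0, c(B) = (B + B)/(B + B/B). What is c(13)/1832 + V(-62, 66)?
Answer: 13/12824 ≈ 0.0010137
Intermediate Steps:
c(B) = 2*B/(1 + B) (c(B) = (2*B)/(B + 1) = (2*B)/(1 + B) = 2*B/(1 + B))
c(13)/1832 + V(-62, 66) = (2*13/(1 + 13))/1832 + 0 = (2*13/14)*(1/1832) + 0 = (2*13*(1/14))*(1/1832) + 0 = (13/7)*(1/1832) + 0 = 13/12824 + 0 = 13/12824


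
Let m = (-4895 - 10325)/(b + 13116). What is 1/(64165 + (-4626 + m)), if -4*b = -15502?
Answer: 33983/2023283397 ≈ 1.6796e-5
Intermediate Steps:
b = 7751/2 (b = -1/4*(-15502) = 7751/2 ≈ 3875.5)
m = -30440/33983 (m = (-4895 - 10325)/(7751/2 + 13116) = -15220/33983/2 = -15220*2/33983 = -30440/33983 ≈ -0.89574)
1/(64165 + (-4626 + m)) = 1/(64165 + (-4626 - 30440/33983)) = 1/(64165 - 157235798/33983) = 1/(2023283397/33983) = 33983/2023283397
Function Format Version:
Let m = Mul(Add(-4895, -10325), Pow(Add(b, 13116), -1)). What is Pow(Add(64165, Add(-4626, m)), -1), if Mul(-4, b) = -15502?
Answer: Rational(33983, 2023283397) ≈ 1.6796e-5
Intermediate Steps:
b = Rational(7751, 2) (b = Mul(Rational(-1, 4), -15502) = Rational(7751, 2) ≈ 3875.5)
m = Rational(-30440, 33983) (m = Mul(Add(-4895, -10325), Pow(Add(Rational(7751, 2), 13116), -1)) = Mul(-15220, Pow(Rational(33983, 2), -1)) = Mul(-15220, Rational(2, 33983)) = Rational(-30440, 33983) ≈ -0.89574)
Pow(Add(64165, Add(-4626, m)), -1) = Pow(Add(64165, Add(-4626, Rational(-30440, 33983))), -1) = Pow(Add(64165, Rational(-157235798, 33983)), -1) = Pow(Rational(2023283397, 33983), -1) = Rational(33983, 2023283397)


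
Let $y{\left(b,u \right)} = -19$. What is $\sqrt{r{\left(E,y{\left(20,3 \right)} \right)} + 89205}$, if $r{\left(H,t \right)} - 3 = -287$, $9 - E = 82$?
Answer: $\sqrt{88921} \approx 298.2$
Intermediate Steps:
$E = -73$ ($E = 9 - 82 = -73$)
$r{\left(H,t \right)} = -284$ ($r{\left(H,t \right)} = 3 - 287 = -284$)
$\sqrt{r{\left(E,y{\left(20,3 \right)} \right)} + 89205} = \sqrt{-284 + 89205} = \sqrt{88921}$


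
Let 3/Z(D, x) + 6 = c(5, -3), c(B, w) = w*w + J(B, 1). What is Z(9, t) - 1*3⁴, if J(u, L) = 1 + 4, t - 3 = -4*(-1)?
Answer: -645/8 ≈ -80.625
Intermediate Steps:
t = 7 (t = 3 - 4*(-1) = 3 + 4 = 7)
J(u, L) = 5
c(B, w) = 5 + w² (c(B, w) = w*w + 5 = w² + 5 = 5 + w²)
Z(D, x) = 3/8 (Z(D, x) = 3/(-6 + (5 + (-3)²)) = 3/(-6 + (5 + 9)) = 3/(-6 + 14) = 3/8)
Z(9, t) - 1*3⁴ = 3/8 - 1*3⁴ = 3/8 - 1*81 = 3/8 - 81 = -645/8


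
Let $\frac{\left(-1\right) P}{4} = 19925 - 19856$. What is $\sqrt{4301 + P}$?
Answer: $5 \sqrt{161} \approx 63.443$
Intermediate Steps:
$P = -276$ ($P = - 4 \left(19925 - 19856\right) = \left(-4\right) 69 = -276$)
$\sqrt{4301 + P} = \sqrt{4301 - 276} = \sqrt{4025} = 5 \sqrt{161}$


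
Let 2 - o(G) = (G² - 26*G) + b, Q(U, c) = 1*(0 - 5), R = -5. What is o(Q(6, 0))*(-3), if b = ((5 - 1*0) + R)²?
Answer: 459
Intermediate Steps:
b = 0 (b = ((5 - 1*0) - 5)² = ((5 + 0) - 5)² = (5 - 5)² = 0² = 0)
Q(U, c) = -5 (Q(U, c) = 1*(-5) = -5)
o(G) = 2 - G² + 26*G (o(G) = 2 - ((G² - 26*G) + 0) = 2 - (G² - 26*G) = 2 + (-G² + 26*G) = 2 - G² + 26*G)
o(Q(6, 0))*(-3) = (2 - 1*(-5)² + 26*(-5))*(-3) = (2 - 1*25 - 130)*(-3) = (2 - 25 - 130)*(-3) = -153*(-3) = 459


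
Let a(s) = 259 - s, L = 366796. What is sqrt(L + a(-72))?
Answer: sqrt(367127) ≈ 605.91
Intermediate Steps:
sqrt(L + a(-72)) = sqrt(366796 + (259 - 1*(-72))) = sqrt(366796 + (259 + 72)) = sqrt(366796 + 331) = sqrt(367127)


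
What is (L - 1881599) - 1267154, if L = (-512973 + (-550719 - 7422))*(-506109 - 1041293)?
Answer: 1657440797075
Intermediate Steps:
L = 1657443945828 (L = (-512973 - 558141)*(-1547402) = -1071114*(-1547402) = 1657443945828)
(L - 1881599) - 1267154 = (1657443945828 - 1881599) - 1267154 = 1657442064229 - 1267154 = 1657440797075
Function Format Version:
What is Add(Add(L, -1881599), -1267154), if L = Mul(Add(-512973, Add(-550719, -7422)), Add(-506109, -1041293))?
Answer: 1657440797075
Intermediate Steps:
L = 1657443945828 (L = Mul(Add(-512973, -558141), -1547402) = Mul(-1071114, -1547402) = 1657443945828)
Add(Add(L, -1881599), -1267154) = Add(Add(1657443945828, -1881599), -1267154) = Add(1657442064229, -1267154) = 1657440797075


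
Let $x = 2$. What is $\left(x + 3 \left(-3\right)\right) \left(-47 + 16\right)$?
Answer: $217$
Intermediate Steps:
$\left(x + 3 \left(-3\right)\right) \left(-47 + 16\right) = \left(2 + 3 \left(-3\right)\right) \left(-47 + 16\right) = \left(2 - 9\right) \left(-31\right) = \left(-7\right) \left(-31\right) = 217$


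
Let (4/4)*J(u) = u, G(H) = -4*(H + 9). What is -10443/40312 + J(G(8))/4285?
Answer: -47489471/172736920 ≈ -0.27492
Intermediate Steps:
G(H) = -36 - 4*H (G(H) = -4*(9 + H) = -36 - 4*H)
J(u) = u
-10443/40312 + J(G(8))/4285 = -10443/40312 + (-36 - 4*8)/4285 = -10443*1/40312 + (-36 - 32)*(1/4285) = -10443/40312 - 68*1/4285 = -10443/40312 - 68/4285 = -47489471/172736920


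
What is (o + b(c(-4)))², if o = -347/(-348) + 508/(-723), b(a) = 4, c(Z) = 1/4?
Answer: 14413683249/781537936 ≈ 18.443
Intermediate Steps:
c(Z) = ¼
o = 8233/27956 (o = -347*(-1/348) + 508*(-1/723) = 347/348 - 508/723 = 8233/27956 ≈ 0.29450)
(o + b(c(-4)))² = (8233/27956 + 4)² = (120057/27956)² = 14413683249/781537936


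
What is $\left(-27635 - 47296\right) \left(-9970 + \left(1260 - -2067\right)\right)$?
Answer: $497766633$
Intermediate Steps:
$\left(-27635 - 47296\right) \left(-9970 + \left(1260 - -2067\right)\right) = - 74931 \left(-9970 + \left(1260 + 2067\right)\right) = - 74931 \left(-9970 + 3327\right) = \left(-74931\right) \left(-6643\right) = 497766633$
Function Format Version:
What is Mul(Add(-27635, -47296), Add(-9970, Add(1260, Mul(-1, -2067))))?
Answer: 497766633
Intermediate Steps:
Mul(Add(-27635, -47296), Add(-9970, Add(1260, Mul(-1, -2067)))) = Mul(-74931, Add(-9970, Add(1260, 2067))) = Mul(-74931, Add(-9970, 3327)) = Mul(-74931, -6643) = 497766633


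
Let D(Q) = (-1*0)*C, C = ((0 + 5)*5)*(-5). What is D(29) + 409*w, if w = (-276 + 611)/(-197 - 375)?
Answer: -137015/572 ≈ -239.54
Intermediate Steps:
w = -335/572 (w = 335/(-572) = 335*(-1/572) = -335/572 ≈ -0.58566)
C = -125 (C = (5*5)*(-5) = 25*(-5) = -125)
D(Q) = 0 (D(Q) = -1*0*(-125) = 0*(-125) = 0)
D(29) + 409*w = 0 + 409*(-335/572) = 0 - 137015/572 = -137015/572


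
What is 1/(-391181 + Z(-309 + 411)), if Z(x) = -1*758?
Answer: -1/391939 ≈ -2.5514e-6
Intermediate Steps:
Z(x) = -758
1/(-391181 + Z(-309 + 411)) = 1/(-391181 - 758) = 1/(-391939) = -1/391939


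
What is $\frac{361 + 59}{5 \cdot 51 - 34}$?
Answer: $\frac{420}{221} \approx 1.9005$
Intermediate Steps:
$\frac{361 + 59}{5 \cdot 51 - 34} = \frac{420}{255 - 34} = \frac{420}{221}$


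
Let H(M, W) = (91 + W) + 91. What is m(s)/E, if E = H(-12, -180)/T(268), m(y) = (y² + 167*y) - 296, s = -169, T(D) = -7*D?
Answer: -39396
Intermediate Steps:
H(M, W) = 182 + W
m(y) = -296 + y² + 167*y
E = -1/938 (E = (182 - 180)/((-7*268)) = 2/(-1876) = 2*(-1/1876) = -1/938 ≈ -0.0010661)
m(s)/E = (-296 + (-169)² + 167*(-169))/(-1/938) = (-296 + 28561 - 28223)*(-938) = 42*(-938) = -39396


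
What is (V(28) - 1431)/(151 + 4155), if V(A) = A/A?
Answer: -715/2153 ≈ -0.33209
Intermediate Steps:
V(A) = 1
(V(28) - 1431)/(151 + 4155) = (1 - 1431)/(151 + 4155) = -1430/4306 = -1430*1/4306 = -715/2153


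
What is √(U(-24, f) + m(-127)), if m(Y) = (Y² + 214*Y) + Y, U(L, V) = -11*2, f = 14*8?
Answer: I*√11198 ≈ 105.82*I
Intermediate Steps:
f = 112
U(L, V) = -22
m(Y) = Y² + 215*Y
√(U(-24, f) + m(-127)) = √(-22 - 127*(215 - 127)) = √(-22 - 127*88) = √(-22 - 11176) = √(-11198) = I*√11198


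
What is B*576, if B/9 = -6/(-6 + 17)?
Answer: -31104/11 ≈ -2827.6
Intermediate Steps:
B = -54/11 (B = 9*(-6/(-6 + 17)) = 9*(-6/11) = -54/11 ≈ -4.9091)
B*576 = -54/11*576 = -31104/11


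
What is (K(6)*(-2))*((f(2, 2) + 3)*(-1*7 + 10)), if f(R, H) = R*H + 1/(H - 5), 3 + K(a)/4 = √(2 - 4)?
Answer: 480 - 160*I*√2 ≈ 480.0 - 226.27*I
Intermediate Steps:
K(a) = -12 + 4*I*√2 (K(a) = -12 + 4*√(2 - 4) = -12 + 4*√(-2) = -12 + 4*(I*√2) = -12 + 4*I*√2)
f(R, H) = 1/(-5 + H) + H*R (f(R, H) = H*R + 1/(-5 + H) = 1/(-5 + H) + H*R)
(K(6)*(-2))*((f(2, 2) + 3)*(-1*7 + 10)) = ((-12 + 4*I*√2)*(-2))*(((1 + 2*2² - 5*2*2)/(-5 + 2) + 3)*(-1*7 + 10)) = (24 - 8*I*√2)*(((1 + 2*4 - 20)/(-3) + 3)*(-7 + 10)) = (24 - 8*I*√2)*((-(1 + 8 - 20)/3 + 3)*3) = (24 - 8*I*√2)*((-⅓*(-11) + 3)*3) = (24 - 8*I*√2)*((11/3 + 3)*3) = (24 - 8*I*√2)*((20/3)*3) = (24 - 8*I*√2)*20 = 480 - 160*I*√2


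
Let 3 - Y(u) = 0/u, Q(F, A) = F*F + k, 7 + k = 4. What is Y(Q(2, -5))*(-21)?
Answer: -63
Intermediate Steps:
k = -3 (k = -7 + 4 = -3)
Q(F, A) = -3 + F² (Q(F, A) = F*F - 3 = F² - 3 = -3 + F²)
Y(u) = 3 (Y(u) = 3 - 0/u = 3 - 1*0 = 3 + 0 = 3)
Y(Q(2, -5))*(-21) = 3*(-21) = -63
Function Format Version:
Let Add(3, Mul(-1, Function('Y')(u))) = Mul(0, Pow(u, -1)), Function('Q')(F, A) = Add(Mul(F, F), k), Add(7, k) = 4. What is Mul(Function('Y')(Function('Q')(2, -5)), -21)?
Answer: -63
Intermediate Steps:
k = -3 (k = Add(-7, 4) = -3)
Function('Q')(F, A) = Add(-3, Pow(F, 2)) (Function('Q')(F, A) = Add(Mul(F, F), -3) = Add(Pow(F, 2), -3) = Add(-3, Pow(F, 2)))
Function('Y')(u) = 3 (Function('Y')(u) = Add(3, Mul(-1, Mul(0, Pow(u, -1)))) = Add(3, Mul(-1, 0)) = Add(3, 0) = 3)
Mul(Function('Y')(Function('Q')(2, -5)), -21) = Mul(3, -21) = -63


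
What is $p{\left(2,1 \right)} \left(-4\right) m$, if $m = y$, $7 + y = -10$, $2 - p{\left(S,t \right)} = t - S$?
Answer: $204$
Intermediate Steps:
$p{\left(S,t \right)} = 2 + S - t$ ($p{\left(S,t \right)} = 2 - \left(t - S\right) = 2 + \left(S - t\right) = 2 + S - t$)
$y = -17$ ($y = -7 - 10 = -17$)
$m = -17$
$p{\left(2,1 \right)} \left(-4\right) m = \left(2 + 2 - 1\right) \left(-4\right) \left(-17\right) = 3 \left(-4\right) \left(-17\right) = \left(-12\right) \left(-17\right) = 204$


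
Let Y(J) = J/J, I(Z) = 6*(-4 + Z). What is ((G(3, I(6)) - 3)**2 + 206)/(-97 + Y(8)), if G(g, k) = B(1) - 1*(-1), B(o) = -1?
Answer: -215/96 ≈ -2.2396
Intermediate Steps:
I(Z) = -24 + 6*Z
Y(J) = 1
G(g, k) = 0 (G(g, k) = -1 - 1*(-1) = -1 + 1 = 0)
((G(3, I(6)) - 3)**2 + 206)/(-97 + Y(8)) = ((0 - 3)**2 + 206)/(-97 + 1) = ((-3)**2 + 206)/(-96) = (9 + 206)*(-1/96) = 215*(-1/96) = -215/96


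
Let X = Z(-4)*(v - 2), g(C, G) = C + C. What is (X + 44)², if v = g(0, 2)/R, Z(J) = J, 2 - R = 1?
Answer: 2704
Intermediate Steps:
R = 1 (R = 2 - 1*1 = 2 - 1 = 1)
g(C, G) = 2*C
v = 0 (v = (2*0)/1 = 0*1 = 0)
X = 8 (X = -4*(0 - 2) = -4*(-2) = 8)
(X + 44)² = (8 + 44)² = 52² = 2704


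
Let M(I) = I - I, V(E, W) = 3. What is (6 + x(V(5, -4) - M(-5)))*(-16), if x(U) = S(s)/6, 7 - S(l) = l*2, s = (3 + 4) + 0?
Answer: -232/3 ≈ -77.333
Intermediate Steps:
s = 7 (s = 7 + 0 = 7)
S(l) = 7 - 2*l (S(l) = 7 - l*2 = 7 - 2*l)
M(I) = 0
x(U) = -7/6 (x(U) = (7 - 2*7)/6 = (7 - 14)*(1/6) = -7*1/6 = -7/6)
(6 + x(V(5, -4) - M(-5)))*(-16) = (6 - 7/6)*(-16) = (29/6)*(-16) = -232/3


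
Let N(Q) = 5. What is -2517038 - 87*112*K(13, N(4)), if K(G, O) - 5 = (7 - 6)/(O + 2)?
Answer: -2567150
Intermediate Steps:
K(G, O) = 5 + 1/(2 + O) (K(G, O) = 5 + (7 - 6)/(O + 2) = 5 + 1/(2 + O))
-2517038 - 87*112*K(13, N(4)) = -2517038 - 87*112*(11 + 5*5)/(2 + 5) = -2517038 - 9744*(11 + 25)/7 = -2517038 - 9744*(⅐)*36 = -2517038 - 9744*36/7 = -2517038 - 1*50112 = -2517038 - 50112 = -2567150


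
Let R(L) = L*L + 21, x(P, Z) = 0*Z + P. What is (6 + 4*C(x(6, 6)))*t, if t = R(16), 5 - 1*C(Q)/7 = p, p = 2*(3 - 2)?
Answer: 24930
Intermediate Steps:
x(P, Z) = P (x(P, Z) = 0 + P = P)
R(L) = 21 + L**2 (R(L) = L**2 + 21 = 21 + L**2)
p = 2 (p = 2*1 = 2)
C(Q) = 21 (C(Q) = 35 - 7*2 = 35 - 14 = 21)
t = 277 (t = 21 + 16**2 = 21 + 256 = 277)
(6 + 4*C(x(6, 6)))*t = (6 + 4*21)*277 = (6 + 84)*277 = 90*277 = 24930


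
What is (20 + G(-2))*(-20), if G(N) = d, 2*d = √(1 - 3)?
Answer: -400 - 10*I*√2 ≈ -400.0 - 14.142*I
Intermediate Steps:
d = I*√2/2 (d = √(1 - 3)/2 = √(-2)/2 = (I*√2)/2 = I*√2/2 ≈ 0.70711*I)
G(N) = I*√2/2
(20 + G(-2))*(-20) = (20 + I*√2/2)*(-20) = -400 - 10*I*√2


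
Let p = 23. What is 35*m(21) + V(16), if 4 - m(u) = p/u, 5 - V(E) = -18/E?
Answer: 2587/24 ≈ 107.79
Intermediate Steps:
V(E) = 5 + 18/E (V(E) = 5 - (-18)/E = 5 + 18/E)
m(u) = 4 - 23/u
35*m(21) + V(16) = 35*(4 - 23/21) + (5 + 18/16) = 35*(4 - 23*1/21) + (5 + 18*(1/16)) = 35*(4 - 23/21) + (5 + 9/8) = 35*(61/21) + 49/8 = 305/3 + 49/8 = 2587/24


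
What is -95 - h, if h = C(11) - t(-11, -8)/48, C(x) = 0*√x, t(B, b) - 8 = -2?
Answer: -759/8 ≈ -94.875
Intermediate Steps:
t(B, b) = 6 (t(B, b) = 8 - 2 = 6)
C(x) = 0
h = -⅛ (h = 0 - 6/48 = 0 - 1*⅛ = 0 - ⅛ = -⅛ ≈ -0.12500)
-95 - h = -95 - 1*(-⅛) = -95 + ⅛ = -759/8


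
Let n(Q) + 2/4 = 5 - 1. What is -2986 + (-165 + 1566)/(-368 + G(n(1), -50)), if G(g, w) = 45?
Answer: -965879/323 ≈ -2990.3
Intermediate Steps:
n(Q) = 7/2 (n(Q) = -½ + (5 - 1) = -½ + 4 = 7/2)
-2986 + (-165 + 1566)/(-368 + G(n(1), -50)) = -2986 + (-165 + 1566)/(-368 + 45) = -2986 + 1401/(-323) = -2986 + 1401*(-1/323) = -2986 - 1401/323 = -965879/323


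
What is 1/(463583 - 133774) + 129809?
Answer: 42812176482/329809 ≈ 1.2981e+5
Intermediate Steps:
1/(463583 - 133774) + 129809 = 1/329809 + 129809 = 42812176482/329809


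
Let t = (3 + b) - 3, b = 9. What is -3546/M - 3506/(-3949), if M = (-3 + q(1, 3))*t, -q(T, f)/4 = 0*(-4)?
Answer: 1566424/11847 ≈ 132.22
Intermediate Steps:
t = 9 (t = (3 + 9) - 3 = 12 - 3 = 9)
q(T, f) = 0 (q(T, f) = -0*(-4) = -4*0 = 0)
M = -27 (M = (-3 + 0)*9 = -3*9 = -27)
-3546/M - 3506/(-3949) = -3546/(-27) - 3506/(-3949) = -3546*(-1/27) - 3506*(-1/3949) = 394/3 + 3506/3949 = 1566424/11847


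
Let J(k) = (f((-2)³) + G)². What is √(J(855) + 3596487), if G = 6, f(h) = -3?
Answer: 4*√224781 ≈ 1896.4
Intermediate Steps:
J(k) = 9 (J(k) = (-3 + 6)² = 3² = 9)
√(J(855) + 3596487) = √(9 + 3596487) = √3596496 = 4*√224781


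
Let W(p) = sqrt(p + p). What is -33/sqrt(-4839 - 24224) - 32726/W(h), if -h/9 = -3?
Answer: -16363*sqrt(6)/9 + 33*I*sqrt(29063)/29063 ≈ -4453.4 + 0.19357*I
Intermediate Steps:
h = 27 (h = -9*(-3) = 27)
W(p) = sqrt(2)*sqrt(p) (W(p) = sqrt(2*p) = sqrt(2)*sqrt(p))
-33/sqrt(-4839 - 24224) - 32726/W(h) = -33/sqrt(-4839 - 24224) - 32726*sqrt(6)/18 = -33*(-I*sqrt(29063)/29063) - 32726*sqrt(6)/18 = -(-33)*I*sqrt(29063)/29063 - 16363*sqrt(6)/9 = 33*I*sqrt(29063)/29063 - 16363*sqrt(6)/9 = -16363*sqrt(6)/9 + 33*I*sqrt(29063)/29063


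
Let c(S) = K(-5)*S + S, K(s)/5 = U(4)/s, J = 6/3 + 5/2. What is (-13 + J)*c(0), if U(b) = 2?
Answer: 0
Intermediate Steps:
J = 9/2 (J = 6*(1/3) + 5*(1/2) = 2 + 5/2 = 9/2 ≈ 4.5000)
K(s) = 10/s (K(s) = 5*(2/s) = 10/s)
c(S) = -S (c(S) = (10/(-5))*S + S = (10*(-1/5))*S + S = -2*S + S = -S)
(-13 + J)*c(0) = (-13 + 9/2)*(-1*0) = -17/2*0 = 0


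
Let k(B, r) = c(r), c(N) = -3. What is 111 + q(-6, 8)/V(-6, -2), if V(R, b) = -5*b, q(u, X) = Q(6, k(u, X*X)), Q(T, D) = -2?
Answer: 554/5 ≈ 110.80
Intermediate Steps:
k(B, r) = -3
q(u, X) = -2
111 + q(-6, 8)/V(-6, -2) = 111 - 2/((-5*(-2))) = 111 - 2/10 = 111 - 2*⅒ = 111 - ⅕ = 554/5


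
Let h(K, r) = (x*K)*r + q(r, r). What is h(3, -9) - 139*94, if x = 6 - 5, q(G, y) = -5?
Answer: -13098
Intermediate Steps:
x = 1
h(K, r) = -5 + K*r (h(K, r) = (1*K)*r - 5 = K*r - 5 = -5 + K*r)
h(3, -9) - 139*94 = (-5 + 3*(-9)) - 139*94 = (-5 - 27) - 13066 = -32 - 13066 = -13098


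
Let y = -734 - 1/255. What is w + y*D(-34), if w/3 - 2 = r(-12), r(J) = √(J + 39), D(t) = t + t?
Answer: 748774/15 + 9*√3 ≈ 49934.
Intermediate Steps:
D(t) = 2*t
r(J) = √(39 + J)
w = 6 + 9*√3 (w = 6 + 3*√(39 - 12) = 6 + 3*√27 = 6 + 3*(3*√3) = 6 + 9*√3 ≈ 21.588)
y = -187171/255 (y = -734 - 1*1/255 = -734 - 1/255 = -187171/255 ≈ -734.00)
w + y*D(-34) = (6 + 9*√3) - 374342*(-34)/255 = (6 + 9*√3) - 187171/255*(-68) = (6 + 9*√3) + 748684/15 = 748774/15 + 9*√3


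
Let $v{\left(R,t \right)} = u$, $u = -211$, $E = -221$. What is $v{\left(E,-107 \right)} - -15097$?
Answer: $14886$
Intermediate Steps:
$v{\left(R,t \right)} = -211$
$v{\left(E,-107 \right)} - -15097 = -211 - -15097 = -211 + 15097 = 14886$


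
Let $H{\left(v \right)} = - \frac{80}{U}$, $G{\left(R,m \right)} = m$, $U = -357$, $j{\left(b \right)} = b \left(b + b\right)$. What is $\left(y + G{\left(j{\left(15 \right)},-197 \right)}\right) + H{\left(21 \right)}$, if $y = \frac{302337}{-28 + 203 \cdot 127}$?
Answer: $- \frac{243026884}{1313403} \approx -185.04$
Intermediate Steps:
$j{\left(b \right)} = 2 b^{2}$ ($j{\left(b \right)} = b 2 b = 2 b^{2}$)
$H{\left(v \right)} = \frac{80}{357}$ ($H{\left(v \right)} = - \frac{80}{-357} = \left(-80\right) \left(- \frac{1}{357}\right) = \frac{80}{357}$)
$y = \frac{43191}{3679}$ ($y = \frac{302337}{-28 + 25781} = \frac{302337}{25753} = 302337 \cdot \frac{1}{25753} = \frac{43191}{3679} \approx 11.74$)
$\left(y + G{\left(j{\left(15 \right)},-197 \right)}\right) + H{\left(21 \right)} = \left(\frac{43191}{3679} - 197\right) + \frac{80}{357} = - \frac{681572}{3679} + \frac{80}{357} = - \frac{243026884}{1313403}$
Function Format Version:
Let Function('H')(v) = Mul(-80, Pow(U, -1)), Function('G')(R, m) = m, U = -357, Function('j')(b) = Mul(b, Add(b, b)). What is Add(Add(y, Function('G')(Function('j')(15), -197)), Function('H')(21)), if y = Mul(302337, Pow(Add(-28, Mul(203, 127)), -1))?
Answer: Rational(-243026884, 1313403) ≈ -185.04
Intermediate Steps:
Function('j')(b) = Mul(2, Pow(b, 2)) (Function('j')(b) = Mul(b, Mul(2, b)) = Mul(2, Pow(b, 2)))
Function('H')(v) = Rational(80, 357) (Function('H')(v) = Mul(-80, Pow(-357, -1)) = Mul(-80, Rational(-1, 357)) = Rational(80, 357))
y = Rational(43191, 3679) (y = Mul(302337, Pow(Add(-28, 25781), -1)) = Mul(302337, Pow(25753, -1)) = Mul(302337, Rational(1, 25753)) = Rational(43191, 3679) ≈ 11.740)
Add(Add(y, Function('G')(Function('j')(15), -197)), Function('H')(21)) = Add(Add(Rational(43191, 3679), -197), Rational(80, 357)) = Add(Rational(-681572, 3679), Rational(80, 357)) = Rational(-243026884, 1313403)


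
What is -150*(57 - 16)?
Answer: -6150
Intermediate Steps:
-150*(57 - 16) = -150*41 = -6150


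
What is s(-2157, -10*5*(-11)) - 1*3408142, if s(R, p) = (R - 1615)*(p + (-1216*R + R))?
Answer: -9890970602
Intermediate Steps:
s(R, p) = (-1615 + R)*(p - 1215*R)
s(-2157, -10*5*(-11)) - 1*3408142 = (-1615*(-10*5)*(-11) - 1215*(-2157)**2 + 1962225*(-2157) - 2157*(-10*5)*(-11)) - 1*3408142 = (-(-80750)*(-11) - 1215*4652649 - 4232519325 - (-107850)*(-11)) - 3408142 = (-1615*550 - 5652968535 - 4232519325 - 2157*550) - 3408142 = (-888250 - 5652968535 - 4232519325 - 1186350) - 3408142 = -9887562460 - 3408142 = -9890970602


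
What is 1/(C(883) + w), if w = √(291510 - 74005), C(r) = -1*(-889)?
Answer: 889/572816 - √217505/572816 ≈ 0.00073780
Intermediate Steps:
C(r) = 889
w = √217505 ≈ 466.37
1/(C(883) + w) = 1/(889 + √217505)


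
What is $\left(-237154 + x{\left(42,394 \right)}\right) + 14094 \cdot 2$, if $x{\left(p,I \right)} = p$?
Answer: $-208924$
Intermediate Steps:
$\left(-237154 + x{\left(42,394 \right)}\right) + 14094 \cdot 2 = \left(-237154 + 42\right) + 14094 \cdot 2 = -237112 + 28188 = -208924$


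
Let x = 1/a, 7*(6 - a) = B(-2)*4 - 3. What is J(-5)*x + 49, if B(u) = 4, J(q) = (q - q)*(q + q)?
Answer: 49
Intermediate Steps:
J(q) = 0 (J(q) = 0*(2*q) = 0)
a = 29/7 (a = 6 - (4*4 - 3)/7 = 6 - (16 - 3)/7 = 6 - ⅐*13 = 6 - 13/7 = 29/7 ≈ 4.1429)
x = 7/29 (x = 1/(29/7) = 7/29 ≈ 0.24138)
J(-5)*x + 49 = 0*(7/29) + 49 = 0 + 49 = 49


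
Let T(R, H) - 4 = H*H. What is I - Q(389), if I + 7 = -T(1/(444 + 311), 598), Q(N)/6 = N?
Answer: -359949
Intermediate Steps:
Q(N) = 6*N
T(R, H) = 4 + H² (T(R, H) = 4 + H*H = 4 + H²)
I = -357615 (I = -7 - (4 + 598²) = -7 - (4 + 357604) = -7 - 1*357608 = -7 - 357608 = -357615)
I - Q(389) = -357615 - 6*389 = -357615 - 1*2334 = -357615 - 2334 = -359949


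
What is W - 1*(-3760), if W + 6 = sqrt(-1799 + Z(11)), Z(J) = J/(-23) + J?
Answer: 3754 + I*sqrt(946105)/23 ≈ 3754.0 + 42.29*I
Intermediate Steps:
Z(J) = 22*J/23 (Z(J) = J*(-1/23) + J = -J/23 + J = 22*J/23)
W = -6 + I*sqrt(946105)/23 (W = -6 + sqrt(-1799 + (22/23)*11) = -6 + sqrt(-1799 + 242/23) = -6 + sqrt(-41135/23) = -6 + I*sqrt(946105)/23 ≈ -6.0 + 42.29*I)
W - 1*(-3760) = (-6 + I*sqrt(946105)/23) - 1*(-3760) = (-6 + I*sqrt(946105)/23) + 3760 = 3754 + I*sqrt(946105)/23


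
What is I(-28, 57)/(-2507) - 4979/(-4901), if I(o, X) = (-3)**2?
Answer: 956788/945139 ≈ 1.0123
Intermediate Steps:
I(o, X) = 9
I(-28, 57)/(-2507) - 4979/(-4901) = 9/(-2507) - 4979/(-4901) = 9*(-1/2507) - 4979*(-1/4901) = -9/2507 + 383/377 = 956788/945139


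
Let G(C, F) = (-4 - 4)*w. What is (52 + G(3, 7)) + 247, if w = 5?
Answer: 259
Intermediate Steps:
G(C, F) = -40 (G(C, F) = (-4 - 4)*5 = -8*5 = -40)
(52 + G(3, 7)) + 247 = (52 - 40) + 247 = 12 + 247 = 259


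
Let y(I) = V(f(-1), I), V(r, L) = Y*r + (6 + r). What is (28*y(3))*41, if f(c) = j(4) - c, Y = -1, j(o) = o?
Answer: 6888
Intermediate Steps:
f(c) = 4 - c
V(r, L) = 6 (V(r, L) = -r + (6 + r) = 6)
y(I) = 6
(28*y(3))*41 = (28*6)*41 = 168*41 = 6888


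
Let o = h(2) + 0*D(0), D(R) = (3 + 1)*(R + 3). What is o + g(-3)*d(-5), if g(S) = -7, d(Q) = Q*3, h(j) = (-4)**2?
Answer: 121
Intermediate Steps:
h(j) = 16
d(Q) = 3*Q
D(R) = 12 + 4*R (D(R) = 4*(3 + R) = 12 + 4*R)
o = 16 (o = 16 + 0*(12 + 4*0) = 16 + 0*(12 + 0) = 16 + 0*12 = 16 + 0 = 16)
o + g(-3)*d(-5) = 16 - 21*(-5) = 16 - 7*(-15) = 16 + 105 = 121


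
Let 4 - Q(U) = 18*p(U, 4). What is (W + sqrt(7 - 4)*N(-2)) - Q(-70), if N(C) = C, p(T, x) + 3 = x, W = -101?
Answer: -87 - 2*sqrt(3) ≈ -90.464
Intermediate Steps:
p(T, x) = -3 + x
Q(U) = -14 (Q(U) = 4 - 18*(-3 + 4) = 4 - 18 = -14)
(W + sqrt(7 - 4)*N(-2)) - Q(-70) = (-101 + sqrt(7 - 4)*(-2)) - 1*(-14) = (-101 + sqrt(3)*(-2)) + 14 = (-101 - 2*sqrt(3)) + 14 = -87 - 2*sqrt(3)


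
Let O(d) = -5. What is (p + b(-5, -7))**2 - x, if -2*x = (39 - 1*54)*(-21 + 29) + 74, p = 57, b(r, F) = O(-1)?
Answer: 2681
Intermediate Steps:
b(r, F) = -5
x = 23 (x = -((39 - 1*54)*(-21 + 29) + 74)/2 = -((39 - 54)*8 + 74)/2 = -(-15*8 + 74)/2 = -(-120 + 74)/2 = -1/2*(-46) = 23)
(p + b(-5, -7))**2 - x = (57 - 5)**2 - 1*23 = 52**2 - 23 = 2704 - 23 = 2681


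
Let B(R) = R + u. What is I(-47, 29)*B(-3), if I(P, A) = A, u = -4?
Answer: -203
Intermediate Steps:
B(R) = -4 + R (B(R) = R - 4 = -4 + R)
I(-47, 29)*B(-3) = 29*(-4 - 3) = 29*(-7) = -203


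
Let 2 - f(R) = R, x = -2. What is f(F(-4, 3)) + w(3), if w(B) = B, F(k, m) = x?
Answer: 7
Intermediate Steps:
F(k, m) = -2
f(R) = 2 - R
f(F(-4, 3)) + w(3) = (2 - 1*(-2)) + 3 = (2 + 2) + 3 = 4 + 3 = 7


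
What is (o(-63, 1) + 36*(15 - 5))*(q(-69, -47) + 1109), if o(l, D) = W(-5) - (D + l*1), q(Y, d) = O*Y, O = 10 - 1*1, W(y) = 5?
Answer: 208376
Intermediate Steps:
O = 9 (O = 10 - 1 = 9)
q(Y, d) = 9*Y
o(l, D) = 5 - D - l (o(l, D) = 5 - (D + l*1) = 5 - (D + l) = 5 + (-D - l) = 5 - D - l)
(o(-63, 1) + 36*(15 - 5))*(q(-69, -47) + 1109) = ((5 - 1*1 - 1*(-63)) + 36*(15 - 5))*(9*(-69) + 1109) = ((5 - 1 + 63) + 36*10)*(-621 + 1109) = (67 + 360)*488 = 427*488 = 208376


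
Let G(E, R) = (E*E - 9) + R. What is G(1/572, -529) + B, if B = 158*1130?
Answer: 58239406369/327184 ≈ 1.7800e+5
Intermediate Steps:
B = 178540
G(E, R) = -9 + R + E² (G(E, R) = (E² - 9) + R = (-9 + E²) + R = -9 + R + E²)
G(1/572, -529) + B = (-9 - 529 + (1/572)²) + 178540 = (-9 - 529 + 1/327184) + 178540 = -176024991/327184 + 178540 = 58239406369/327184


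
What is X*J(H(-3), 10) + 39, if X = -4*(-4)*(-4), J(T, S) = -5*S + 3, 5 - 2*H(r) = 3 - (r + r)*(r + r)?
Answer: 3047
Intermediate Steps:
H(r) = 1 + 2*r² (H(r) = 5/2 - (3 - (r + r)*(r + r))/2 = 5/2 - (3 - 2*r*2*r)/2 = 5/2 - (3 - 4*r²)/2 = 5/2 + (-3/2 + 2*r²) = 1 + 2*r²)
J(T, S) = 3 - 5*S
X = -64 (X = 16*(-4) = -64)
X*J(H(-3), 10) + 39 = -64*(3 - 5*10) + 39 = -64*(3 - 50) + 39 = -64*(-47) + 39 = 3008 + 39 = 3047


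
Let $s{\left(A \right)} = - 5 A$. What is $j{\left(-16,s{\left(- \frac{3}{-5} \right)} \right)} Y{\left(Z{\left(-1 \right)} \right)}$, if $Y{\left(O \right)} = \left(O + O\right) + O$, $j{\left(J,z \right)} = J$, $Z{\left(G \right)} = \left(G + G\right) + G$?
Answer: $144$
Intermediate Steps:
$Z{\left(G \right)} = 3 G$ ($Z{\left(G \right)} = 2 G + G = 3 G$)
$Y{\left(O \right)} = 3 O$ ($Y{\left(O \right)} = 2 O + O = 3 O$)
$j{\left(-16,s{\left(- \frac{3}{-5} \right)} \right)} Y{\left(Z{\left(-1 \right)} \right)} = - 16 \cdot 3 \cdot 3 \left(-1\right) = - 16 \cdot 3 \left(-3\right) = \left(-16\right) \left(-9\right) = 144$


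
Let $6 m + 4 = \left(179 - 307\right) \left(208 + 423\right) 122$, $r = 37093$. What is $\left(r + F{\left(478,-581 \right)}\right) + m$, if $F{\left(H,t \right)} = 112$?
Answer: $- \frac{4815235}{3} \approx -1.6051 \cdot 10^{6}$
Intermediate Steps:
$m = - \frac{4926850}{3}$ ($m = - \frac{2}{3} + \frac{\left(179 - 307\right) \left(208 + 423\right) 122}{6} = - \frac{2}{3} + \frac{\left(-128\right) 631 \cdot 122}{6} = - \frac{2}{3} + \frac{\left(-80768\right) 122}{6} = - \frac{2}{3} + \frac{1}{6} \left(-9853696\right) = - \frac{2}{3} - \frac{4926848}{3} = - \frac{4926850}{3} \approx -1.6423 \cdot 10^{6}$)
$\left(r + F{\left(478,-581 \right)}\right) + m = \left(37093 + 112\right) - \frac{4926850}{3} = 37205 - \frac{4926850}{3} = - \frac{4815235}{3}$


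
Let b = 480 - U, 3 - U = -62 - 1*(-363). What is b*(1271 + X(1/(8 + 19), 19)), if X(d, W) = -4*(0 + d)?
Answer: 26695514/27 ≈ 9.8872e+5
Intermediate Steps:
U = -298 (U = 3 - (-62 - 1*(-363)) = 3 - (-62 + 363) = 3 - 1*301 = 3 - 301 = -298)
b = 778 (b = 480 - 1*(-298) = 480 + 298 = 778)
X(d, W) = -4*d
b*(1271 + X(1/(8 + 19), 19)) = 778*(1271 - 4/(8 + 19)) = 778*(1271 - 4/27) = 778*(34313/27) = 26695514/27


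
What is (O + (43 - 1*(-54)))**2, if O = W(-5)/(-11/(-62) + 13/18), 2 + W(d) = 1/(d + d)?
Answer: 56458987321/6300100 ≈ 8961.6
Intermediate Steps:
W(d) = -2 + 1/(2*d) (W(d) = -2 + 1/(d + d) = -2 + 1/(2*d))
O = -5859/2510 (O = (-2 + (1/2)/(-5))/(-11/(-62) + 13/18) = (-2 + (1/2)*(-1/5))/(-11*(-1/62) + 13*(1/18)) = (-2 - 1/10)/(11/62 + 13/18) = -21/(10*251/279) = -21/10*279/251 = -5859/2510 ≈ -2.3343)
(O + (43 - 1*(-54)))**2 = (-5859/2510 + (43 - 1*(-54)))**2 = (-5859/2510 + (43 + 54))**2 = (-5859/2510 + 97)**2 = (237611/2510)**2 = 56458987321/6300100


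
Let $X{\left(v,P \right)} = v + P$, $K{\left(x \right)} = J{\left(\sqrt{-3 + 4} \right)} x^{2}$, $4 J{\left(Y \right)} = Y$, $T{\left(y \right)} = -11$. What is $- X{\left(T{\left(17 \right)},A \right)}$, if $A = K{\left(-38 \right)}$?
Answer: $-350$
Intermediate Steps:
$J{\left(Y \right)} = \frac{Y}{4}$
$K{\left(x \right)} = \frac{x^{2}}{4}$ ($K{\left(x \right)} = \frac{\sqrt{-3 + 4}}{4} x^{2} = \frac{\sqrt{1}}{4} x^{2} = \frac{1}{4} \cdot 1 x^{2} = \frac{x^{2}}{4}$)
$A = 361$ ($A = \frac{\left(-38\right)^{2}}{4} = \frac{1}{4} \cdot 1444 = 361$)
$X{\left(v,P \right)} = P + v$
$- X{\left(T{\left(17 \right)},A \right)} = - (361 - 11) = \left(-1\right) 350 = -350$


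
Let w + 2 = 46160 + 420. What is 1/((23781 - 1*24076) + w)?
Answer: 1/46283 ≈ 2.1606e-5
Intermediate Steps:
w = 46578 (w = -2 + (46160 + 420) = -2 + 46580 = 46578)
1/((23781 - 1*24076) + w) = 1/((23781 - 1*24076) + 46578) = 1/((23781 - 24076) + 46578) = 1/(-295 + 46578) = 1/46283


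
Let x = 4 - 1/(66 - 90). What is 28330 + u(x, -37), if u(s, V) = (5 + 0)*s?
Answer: 680405/24 ≈ 28350.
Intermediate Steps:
x = 97/24 (x = 4 - 1/(-24) = 4 - 1*(-1/24) = 4 + 1/24 = 97/24 ≈ 4.0417)
u(s, V) = 5*s
28330 + u(x, -37) = 28330 + 5*(97/24) = 28330 + 485/24 = 680405/24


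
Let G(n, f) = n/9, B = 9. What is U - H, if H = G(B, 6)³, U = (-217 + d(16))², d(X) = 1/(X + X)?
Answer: 48204225/1024 ≈ 47074.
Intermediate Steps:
d(X) = 1/(2*X)
G(n, f) = n/9 (G(n, f) = n*(⅑) = n/9)
U = 48205249/1024 (U = (-217 + (½)/16)² = (-217 + (½)*(1/16))² = (-217 + 1/32)² = (-6943/32)² = 48205249/1024 ≈ 47075.)
H = 1 (H = ((⅑)*9)³ = 1³ = 1)
U - H = 48205249/1024 - 1*1 = 48205249/1024 - 1 = 48204225/1024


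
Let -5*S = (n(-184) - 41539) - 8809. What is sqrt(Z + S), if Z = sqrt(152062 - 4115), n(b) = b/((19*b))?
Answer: sqrt(90878045 + 9025*sqrt(147947))/95 ≈ 102.25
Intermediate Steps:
n(b) = 1/19 (n(b) = b*(1/(19*b)) = 1/19)
S = 956611/95 (S = -((1/19 - 41539) - 8809)/5 = -(-789240/19 - 8809)/5 = -1/5*(-956611/19) = 956611/95 ≈ 10070.)
Z = sqrt(147947) ≈ 384.64
sqrt(Z + S) = sqrt(sqrt(147947) + 956611/95) = sqrt(956611/95 + sqrt(147947))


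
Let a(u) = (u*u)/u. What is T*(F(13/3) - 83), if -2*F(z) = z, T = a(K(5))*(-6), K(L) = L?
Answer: 2555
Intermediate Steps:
a(u) = u (a(u) = u²/u = u)
T = -30 (T = 5*(-6) = -30)
F(z) = -z/2
T*(F(13/3) - 83) = -30*(-13/(2*3) - 83) = -30*(-½*13/3 - 83) = -30*(-13/6 - 83) = -30*(-511/6) = 2555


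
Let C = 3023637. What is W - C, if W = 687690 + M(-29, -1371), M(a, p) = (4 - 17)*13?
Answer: -2336116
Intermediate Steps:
M(a, p) = -169 (M(a, p) = -13*13 = -169)
W = 687521 (W = 687690 - 169 = 687521)
W - C = 687521 - 1*3023637 = 687521 - 3023637 = -2336116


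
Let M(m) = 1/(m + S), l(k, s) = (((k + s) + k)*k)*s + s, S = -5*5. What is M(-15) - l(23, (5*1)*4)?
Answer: -1215201/40 ≈ -30380.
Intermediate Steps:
S = -25
l(k, s) = s + k*s*(s + 2*k) (l(k, s) = ((s + 2*k)*k)*s + s = (k*(s + 2*k))*s + s = k*s*(s + 2*k) + s = s + k*s*(s + 2*k))
M(m) = 1/(-25 + m) (M(m) = 1/(m - 25) = 1/(-25 + m))
M(-15) - l(23, (5*1)*4) = 1/(-25 - 15) - (5*1)*4*(1 + 2*23² + 23*((5*1)*4)) = 1/(-40) - 5*4*(1 + 2*529 + 23*(5*4)) = -1/40 - 20*(1 + 1058 + 23*20) = -1/40 - 20*(1 + 1058 + 460) = -1/40 - 20*1519 = -1/40 - 1*30380 = -1/40 - 30380 = -1215201/40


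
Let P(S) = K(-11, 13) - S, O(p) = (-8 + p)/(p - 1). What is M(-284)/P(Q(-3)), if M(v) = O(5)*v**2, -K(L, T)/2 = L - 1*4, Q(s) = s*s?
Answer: -20164/7 ≈ -2880.6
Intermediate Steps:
Q(s) = s**2
K(L, T) = 8 - 2*L (K(L, T) = -2*(L - 1*4) = -2*(L - 4) = -2*(-4 + L) = 8 - 2*L)
O(p) = (-8 + p)/(-1 + p)
M(v) = -3*v**2/4 (M(v) = ((-8 + 5)/(-1 + 5))*v**2 = (-3/4)*v**2 = ((1/4)*(-3))*v**2 = -3*v**2/4)
P(S) = 30 - S (P(S) = (8 - 2*(-11)) - S = (8 + 22) - S = 30 - S)
M(-284)/P(Q(-3)) = (-3/4*(-284)**2)/(30 - 1*(-3)**2) = (-3/4*80656)/(30 - 1*9) = -60492/(30 - 9) = -60492/21 = -60492*1/21 = -20164/7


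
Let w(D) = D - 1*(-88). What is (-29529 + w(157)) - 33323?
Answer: -62607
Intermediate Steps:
w(D) = 88 + D (w(D) = D + 88 = 88 + D)
(-29529 + w(157)) - 33323 = (-29529 + (88 + 157)) - 33323 = (-29529 + 245) - 33323 = -29284 - 33323 = -62607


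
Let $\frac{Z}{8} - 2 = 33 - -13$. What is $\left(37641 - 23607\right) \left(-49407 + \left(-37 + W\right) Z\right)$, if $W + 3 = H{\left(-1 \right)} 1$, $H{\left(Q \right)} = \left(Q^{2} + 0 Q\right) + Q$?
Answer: $-908940078$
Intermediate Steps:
$H{\left(Q \right)} = Q + Q^{2}$ ($H{\left(Q \right)} = \left(Q^{2} + 0\right) + Q = Q^{2} + Q = Q + Q^{2}$)
$Z = 384$ ($Z = 16 + 8 \left(33 - -13\right) = 16 + 8 \left(33 + 13\right) = 16 + 8 \cdot 46 = 16 + 368 = 384$)
$W = -3$ ($W = -3 + - (1 - 1) 1 = -3 + \left(-1\right) 0 \cdot 1 = -3 + 0 \cdot 1 = -3 + 0 = -3$)
$\left(37641 - 23607\right) \left(-49407 + \left(-37 + W\right) Z\right) = \left(37641 - 23607\right) \left(-49407 + \left(-37 - 3\right) 384\right) = 14034 \left(-49407 - 15360\right) = 14034 \left(-64767\right) = -908940078$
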